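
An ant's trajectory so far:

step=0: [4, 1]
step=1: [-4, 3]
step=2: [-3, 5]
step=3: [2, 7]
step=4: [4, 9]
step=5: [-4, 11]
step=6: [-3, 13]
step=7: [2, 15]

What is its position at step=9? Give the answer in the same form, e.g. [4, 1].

[-4, 19]

The first coordinate repeats the cycle [4, -4, -3, 2] with period 4; step 9 mod 4 = 1, giving -4.
The second coordinate changes by +2 each step, so at step 9 it is 1 + 9·(2) = 19.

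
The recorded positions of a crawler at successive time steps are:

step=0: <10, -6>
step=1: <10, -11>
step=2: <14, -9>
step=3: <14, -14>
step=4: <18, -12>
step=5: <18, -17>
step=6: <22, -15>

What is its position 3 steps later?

<26, -23>

The moves between consecutive positions are <+0, -5>, <+4, +2>, <+0, -5>, <+4, +2>, <+0, -5>, <+4, +2>; they repeat the 2-cycle [<+0, -5>, <+4, +2>].
step 7: apply <+0, -5> → <22, -20>
step 8: apply <+4, +2> → <26, -18>
step 9: apply <+0, -5> → <26, -23>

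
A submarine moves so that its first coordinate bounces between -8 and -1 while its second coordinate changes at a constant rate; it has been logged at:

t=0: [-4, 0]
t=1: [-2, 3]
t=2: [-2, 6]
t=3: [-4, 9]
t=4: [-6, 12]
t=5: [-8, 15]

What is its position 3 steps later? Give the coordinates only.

[-2, 24]

The first coordinate travels 2 per step and bounces off the walls at -8 and -1.
  step 6: -8 → -6
  step 7: -6 → -4
  step 8: -4 → -2
The second coordinate changes by +3 each step: at step 8 it is 24.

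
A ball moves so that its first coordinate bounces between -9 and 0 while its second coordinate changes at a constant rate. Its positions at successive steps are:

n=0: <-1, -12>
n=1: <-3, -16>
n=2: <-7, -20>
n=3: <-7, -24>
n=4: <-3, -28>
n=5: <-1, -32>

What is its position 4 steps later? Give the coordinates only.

<-1, -48>

The first coordinate reflects between -9 and 0, moving 4 per step.
  step 6: -1 → -5
  step 7: -5 → -9
  step 8: -9 → -5
  step 9: -5 → -1
The second coordinate changes by -4 each step: at step 9 it is -48.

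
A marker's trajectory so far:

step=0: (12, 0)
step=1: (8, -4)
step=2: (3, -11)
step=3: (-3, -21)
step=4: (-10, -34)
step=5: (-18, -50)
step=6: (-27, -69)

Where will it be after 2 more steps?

Successive displacements: (-4, -4), (-5, -7), (-6, -10), (-7, -13), (-8, -16), (-9, -19) — each changes by (-1, -3).
step 7: (-27, -69) + (-10, -22) → (-37, -91)
step 8: (-37, -91) + (-11, -25) → (-48, -116)

(-48, -116)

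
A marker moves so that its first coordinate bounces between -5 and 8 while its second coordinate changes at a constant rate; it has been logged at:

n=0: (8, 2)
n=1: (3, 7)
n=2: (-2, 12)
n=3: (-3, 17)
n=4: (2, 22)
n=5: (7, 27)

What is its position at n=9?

(1, 47)

The first coordinate reflects between -5 and 8, moving 5 per step.
  step 6: 7 → 4
  step 7: 4 → -1
  step 8: -1 → -4
  step 9: -4 → 1
The second coordinate changes by +5 each step: at step 9 it is 47.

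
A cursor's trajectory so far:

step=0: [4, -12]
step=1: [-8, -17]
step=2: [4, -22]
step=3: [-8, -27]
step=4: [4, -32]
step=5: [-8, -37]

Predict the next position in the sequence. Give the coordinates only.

[4, -42]

First: cycles through 4, -8 every 2 steps. Step 6 lands at position 0 of the cycle → 4.
Second: linear, -5 per step → -42 at step 6.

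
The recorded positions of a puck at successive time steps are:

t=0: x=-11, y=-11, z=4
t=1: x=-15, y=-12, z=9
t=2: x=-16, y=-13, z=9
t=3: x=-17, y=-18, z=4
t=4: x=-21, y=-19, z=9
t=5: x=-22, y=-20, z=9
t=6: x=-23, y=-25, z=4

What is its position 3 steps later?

x=-29, y=-32, z=4

Differencing gives (-4, -1, +5), (-1, -1, +0), (-1, -5, -5), (-4, -1, +5), (-1, -1, +0), (-1, -5, -5). This is the pattern (-4, -1, +5), (-1, -1, +0), (-1, -5, -5) repeated.
step 7: apply (-4, -1, +5) → x=-27, y=-26, z=9
step 8: apply (-1, -1, +0) → x=-28, y=-27, z=9
step 9: apply (-1, -5, -5) → x=-29, y=-32, z=4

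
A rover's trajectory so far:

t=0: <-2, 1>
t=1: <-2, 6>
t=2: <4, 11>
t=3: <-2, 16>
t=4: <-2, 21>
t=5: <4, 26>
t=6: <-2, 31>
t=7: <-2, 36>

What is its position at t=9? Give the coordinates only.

The first coordinate repeats the cycle [-2, -2, 4] with period 3; step 9 mod 3 = 0, giving -2.
The second coordinate changes by +5 each step, so at step 9 it is 1 + 9·(5) = 46.

<-2, 46>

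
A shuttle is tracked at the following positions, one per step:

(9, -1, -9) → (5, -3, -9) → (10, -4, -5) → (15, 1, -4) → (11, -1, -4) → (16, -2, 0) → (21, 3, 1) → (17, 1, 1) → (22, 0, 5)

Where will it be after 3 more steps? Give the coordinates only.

Differencing gives (-4, -2, +0), (+5, -1, +4), (+5, +5, +1), (-4, -2, +0), (+5, -1, +4), (+5, +5, +1), (-4, -2, +0), (+5, -1, +4). This is the pattern (-4, -2, +0), (+5, -1, +4), (+5, +5, +1) repeated.
step 9: apply (+5, +5, +1) → (27, 5, 6)
step 10: apply (-4, -2, +0) → (23, 3, 6)
step 11: apply (+5, -1, +4) → (28, 2, 10)

(28, 2, 10)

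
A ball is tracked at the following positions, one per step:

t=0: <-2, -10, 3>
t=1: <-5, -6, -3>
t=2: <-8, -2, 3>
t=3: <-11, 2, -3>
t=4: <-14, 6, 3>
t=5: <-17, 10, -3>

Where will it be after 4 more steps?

First: linear, -3 per step → -29 at step 9.
Second: linear, +4 per step → 26 at step 9.
Third: cycles through 3, -3 every 2 steps. Step 9 lands at position 1 of the cycle → -3.

<-29, 26, -3>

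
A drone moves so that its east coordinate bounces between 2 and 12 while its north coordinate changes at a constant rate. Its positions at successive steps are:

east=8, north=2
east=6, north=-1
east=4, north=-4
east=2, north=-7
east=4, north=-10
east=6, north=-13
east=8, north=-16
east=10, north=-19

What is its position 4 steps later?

The east coordinate travels 2 per step and bounces off the walls at 2 and 12.
  step 8: 10 → 12
  step 9: 12 → 10
  step 10: 10 → 8
  step 11: 8 → 6
The north coordinate changes by -3 each step: at step 11 it is -31.

east=6, north=-31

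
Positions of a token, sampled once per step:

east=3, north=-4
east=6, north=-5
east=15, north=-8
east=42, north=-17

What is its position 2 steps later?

Step-to-step displacements: (+3, -1), (+9, -3), (+27, -9); each is 3× the previous.
step 4: east=42, north=-17 + (+81, -27) → east=123, north=-44
step 5: east=123, north=-44 + (+243, -81) → east=366, north=-125

east=366, north=-125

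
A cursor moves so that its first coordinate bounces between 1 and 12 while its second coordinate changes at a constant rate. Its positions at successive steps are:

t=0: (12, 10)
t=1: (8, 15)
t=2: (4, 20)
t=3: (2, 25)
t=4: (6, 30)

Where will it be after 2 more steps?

(10, 40)

The first coordinate reflects between 1 and 12, moving 4 per step.
  step 5: 6 → 10
  step 6: 10 → 10
The second coordinate changes by +5 each step: at step 6 it is 40.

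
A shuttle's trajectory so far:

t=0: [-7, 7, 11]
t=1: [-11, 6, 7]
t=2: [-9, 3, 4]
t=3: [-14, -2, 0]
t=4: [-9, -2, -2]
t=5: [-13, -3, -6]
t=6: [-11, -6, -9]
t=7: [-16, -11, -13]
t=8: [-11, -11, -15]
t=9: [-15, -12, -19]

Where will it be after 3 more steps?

The moves between consecutive positions are [-4, -1, -4], [+2, -3, -3], [-5, -5, -4], [+5, +0, -2], [-4, -1, -4], [+2, -3, -3], [-5, -5, -4], [+5, +0, -2], [-4, -1, -4]; they repeat the 4-cycle [[-4, -1, -4], [+2, -3, -3], [-5, -5, -4], [+5, +0, -2]].
step 10: apply [+2, -3, -3] → [-13, -15, -22]
step 11: apply [-5, -5, -4] → [-18, -20, -26]
step 12: apply [+5, +0, -2] → [-13, -20, -28]

[-13, -20, -28]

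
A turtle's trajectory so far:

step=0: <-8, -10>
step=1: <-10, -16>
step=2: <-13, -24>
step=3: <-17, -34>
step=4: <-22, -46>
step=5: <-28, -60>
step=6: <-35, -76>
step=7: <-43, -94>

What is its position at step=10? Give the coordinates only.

Taking differences between consecutive positions: <-2, -6>, <-3, -8>, <-4, -10>, <-5, -12>, <-6, -14>, <-7, -16>, <-8, -18>. These grow by <-1, -2> each step.
step 8: <-43, -94> + <-9, -20> → <-52, -114>
step 9: <-52, -114> + <-10, -22> → <-62, -136>
step 10: <-62, -136> + <-11, -24> → <-73, -160>

<-73, -160>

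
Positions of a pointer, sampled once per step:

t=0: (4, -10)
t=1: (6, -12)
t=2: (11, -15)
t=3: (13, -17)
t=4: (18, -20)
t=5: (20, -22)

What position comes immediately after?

(25, -25)

Differencing gives (+2, -2), (+5, -3), (+2, -2), (+5, -3), (+2, -2). This is the pattern (+2, -2), (+5, -3) repeated.
step 6: apply (+5, -3) → (25, -25)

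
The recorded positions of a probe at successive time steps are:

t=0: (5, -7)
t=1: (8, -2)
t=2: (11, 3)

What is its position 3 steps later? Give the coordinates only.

(20, 18)

Each step adds (+3, +5) to the position.
step 3: (11, 3) + (+3, +5) → (14, 8)
step 4: (14, 8) + (+3, +5) → (17, 13)
step 5: (17, 13) + (+3, +5) → (20, 18)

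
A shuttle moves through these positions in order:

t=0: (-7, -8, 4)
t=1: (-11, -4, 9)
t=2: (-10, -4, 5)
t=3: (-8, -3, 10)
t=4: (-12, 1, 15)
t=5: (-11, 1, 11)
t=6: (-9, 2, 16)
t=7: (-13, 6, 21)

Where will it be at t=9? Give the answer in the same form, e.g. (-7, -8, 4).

The moves between consecutive positions are (-4, +4, +5), (+1, +0, -4), (+2, +1, +5), (-4, +4, +5), (+1, +0, -4), (+2, +1, +5), (-4, +4, +5); they repeat the 3-cycle [(-4, +4, +5), (+1, +0, -4), (+2, +1, +5)].
step 8: apply (+1, +0, -4) → (-12, 6, 17)
step 9: apply (+2, +1, +5) → (-10, 7, 22)

(-10, 7, 22)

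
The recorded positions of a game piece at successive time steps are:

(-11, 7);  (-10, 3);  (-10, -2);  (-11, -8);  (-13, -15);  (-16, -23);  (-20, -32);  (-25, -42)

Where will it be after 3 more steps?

(-46, -78)

Taking differences between consecutive positions: (+1, -4), (+0, -5), (-1, -6), (-2, -7), (-3, -8), (-4, -9), (-5, -10). These grow by (-1, -1) each step.
step 8: (-25, -42) + (-6, -11) → (-31, -53)
step 9: (-31, -53) + (-7, -12) → (-38, -65)
step 10: (-38, -65) + (-8, -13) → (-46, -78)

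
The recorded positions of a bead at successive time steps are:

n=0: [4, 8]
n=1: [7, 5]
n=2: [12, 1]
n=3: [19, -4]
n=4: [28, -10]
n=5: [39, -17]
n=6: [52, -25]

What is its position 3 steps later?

[103, -55]

Successive displacements: [+3, -3], [+5, -4], [+7, -5], [+9, -6], [+11, -7], [+13, -8] — each changes by [+2, -1].
step 7: [52, -25] + [+15, -9] → [67, -34]
step 8: [67, -34] + [+17, -10] → [84, -44]
step 9: [84, -44] + [+19, -11] → [103, -55]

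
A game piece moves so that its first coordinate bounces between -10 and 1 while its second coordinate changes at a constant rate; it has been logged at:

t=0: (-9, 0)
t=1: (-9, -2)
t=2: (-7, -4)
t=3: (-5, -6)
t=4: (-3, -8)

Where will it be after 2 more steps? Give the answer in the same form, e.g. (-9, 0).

(1, -12)

The first coordinate reflects between -10 and 1, moving 2 per step.
  step 5: -3 → -1
  step 6: -1 → 1
The second coordinate changes by -2 each step: at step 6 it is -12.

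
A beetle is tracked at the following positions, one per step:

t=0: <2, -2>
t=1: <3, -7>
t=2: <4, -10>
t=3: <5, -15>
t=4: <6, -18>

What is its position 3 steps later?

<9, -31>

Step-to-step displacements: <+1, -5>, <+1, -3>, <+1, -5>, <+1, -3> — a repeating cycle of length 2.
step 5: apply <+1, -5> → <7, -23>
step 6: apply <+1, -3> → <8, -26>
step 7: apply <+1, -5> → <9, -31>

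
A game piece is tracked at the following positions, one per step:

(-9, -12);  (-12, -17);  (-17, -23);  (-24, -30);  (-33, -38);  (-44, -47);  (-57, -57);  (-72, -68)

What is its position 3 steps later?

(-129, -107)

Successive displacements: (-3, -5), (-5, -6), (-7, -7), (-9, -8), (-11, -9), (-13, -10), (-15, -11) — each changes by (-2, -1).
step 8: (-72, -68) + (-17, -12) → (-89, -80)
step 9: (-89, -80) + (-19, -13) → (-108, -93)
step 10: (-108, -93) + (-21, -14) → (-129, -107)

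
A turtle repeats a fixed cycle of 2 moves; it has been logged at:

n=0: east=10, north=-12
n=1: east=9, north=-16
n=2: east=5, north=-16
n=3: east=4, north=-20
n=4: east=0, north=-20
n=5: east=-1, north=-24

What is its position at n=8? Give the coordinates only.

Step-to-step displacements: (-1,-4), (-4,+0), (-1,-4), (-4,+0), (-1,-4) — a repeating cycle of length 2.
step 6: apply (-4,+0) → east=-5, north=-24
step 7: apply (-1,-4) → east=-6, north=-28
step 8: apply (-4,+0) → east=-10, north=-28

east=-10, north=-28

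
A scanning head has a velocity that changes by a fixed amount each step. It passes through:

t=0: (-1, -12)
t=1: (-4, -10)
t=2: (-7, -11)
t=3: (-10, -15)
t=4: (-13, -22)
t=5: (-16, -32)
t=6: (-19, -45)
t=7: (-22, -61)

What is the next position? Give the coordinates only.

(-25, -80)

Successive displacements: (-3, +2), (-3, -1), (-3, -4), (-3, -7), (-3, -10), (-3, -13), (-3, -16) — each changes by (+0, -3).
step 8: (-22, -61) + (-3, -19) → (-25, -80)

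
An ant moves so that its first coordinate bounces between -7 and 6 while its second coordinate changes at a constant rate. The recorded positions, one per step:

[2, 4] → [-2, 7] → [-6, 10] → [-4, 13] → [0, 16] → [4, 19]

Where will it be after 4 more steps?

[-6, 31]

The first coordinate reflects between -7 and 6, moving 4 per step.
  step 6: 4 → 4
  step 7: 4 → 0
  step 8: 0 → -4
  step 9: -4 → -6
The second coordinate changes by +3 each step: at step 9 it is 31.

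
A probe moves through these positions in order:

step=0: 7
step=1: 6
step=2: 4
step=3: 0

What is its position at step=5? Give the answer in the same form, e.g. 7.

Step-to-step displacements: -1, -2, -4; each is 2× the previous.
step 4: 0 − 8 → -8
step 5: -8 − 16 → -24

-24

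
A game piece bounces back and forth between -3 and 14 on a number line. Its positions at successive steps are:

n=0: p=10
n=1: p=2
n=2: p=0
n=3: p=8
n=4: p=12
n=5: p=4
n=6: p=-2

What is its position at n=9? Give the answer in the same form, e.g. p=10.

p=6

The value reflects between -3 and 14, moving 8 per step.
  step 7: -2 → 6
  step 8: 6 → 14
  step 9: 14 → 6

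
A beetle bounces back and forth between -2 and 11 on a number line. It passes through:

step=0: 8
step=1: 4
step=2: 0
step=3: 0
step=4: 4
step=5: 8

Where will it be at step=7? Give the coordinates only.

6

The value reflects between -2 and 11, moving 4 per step.
  step 6: 8 → 10
  step 7: 10 → 6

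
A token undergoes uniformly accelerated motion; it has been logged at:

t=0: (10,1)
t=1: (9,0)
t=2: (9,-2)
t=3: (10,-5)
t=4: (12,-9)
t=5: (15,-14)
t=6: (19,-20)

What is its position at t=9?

(37,-44)

Taking differences between consecutive positions: (-1,-1), (+0,-2), (+1,-3), (+2,-4), (+3,-5), (+4,-6). These grow by (+1,-1) each step.
step 7: (19,-20) + (+5,-7) → (24,-27)
step 8: (24,-27) + (+6,-8) → (30,-35)
step 9: (30,-35) + (+7,-9) → (37,-44)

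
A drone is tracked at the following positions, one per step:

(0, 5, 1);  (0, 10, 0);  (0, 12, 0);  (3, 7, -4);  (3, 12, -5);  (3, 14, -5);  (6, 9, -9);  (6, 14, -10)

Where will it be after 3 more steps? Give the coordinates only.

(9, 16, -15)

Differencing gives (+0, +5, -1), (+0, +2, +0), (+3, -5, -4), (+0, +5, -1), (+0, +2, +0), (+3, -5, -4), (+0, +5, -1). This is the pattern (+0, +5, -1), (+0, +2, +0), (+3, -5, -4) repeated.
step 8: apply (+0, +2, +0) → (6, 16, -10)
step 9: apply (+3, -5, -4) → (9, 11, -14)
step 10: apply (+0, +5, -1) → (9, 16, -15)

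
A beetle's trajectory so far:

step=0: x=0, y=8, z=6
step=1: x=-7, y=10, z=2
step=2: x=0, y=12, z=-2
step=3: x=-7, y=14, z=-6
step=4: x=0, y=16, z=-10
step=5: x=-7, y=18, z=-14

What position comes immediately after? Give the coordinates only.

x=0, y=20, z=-18

The x coordinate repeats the cycle [0, -7] with period 2; step 6 mod 2 = 0, giving 0.
The y coordinate changes by +2 each step, so at step 6 it is 8 + 6·(2) = 20.
The z coordinate changes by -4 each step, so at step 6 it is 6 + 6·(-4) = -18.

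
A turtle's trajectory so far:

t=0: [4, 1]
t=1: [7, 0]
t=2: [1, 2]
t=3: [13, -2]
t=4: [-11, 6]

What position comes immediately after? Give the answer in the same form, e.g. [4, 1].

[37, -10]

Consecutive displacements [+3, -1], [-6, +2], [+12, -4], [-24, +8] scale by a factor of -2 each step.
step 5: [-11, 6] + [+48, -16] → [37, -10]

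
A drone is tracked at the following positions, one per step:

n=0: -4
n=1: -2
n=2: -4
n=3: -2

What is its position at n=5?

The jumps are +2, -2, +2 — a geometric progression with ratio -1.
step 4: -2 − 2 → -4
step 5: -4 + 2 → -2

-2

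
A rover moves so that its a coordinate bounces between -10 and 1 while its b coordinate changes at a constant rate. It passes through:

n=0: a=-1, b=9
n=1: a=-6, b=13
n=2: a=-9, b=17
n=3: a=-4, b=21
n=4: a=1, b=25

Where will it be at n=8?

The a coordinate reflects between -10 and 1, moving 5 per step.
  step 5: 1 → -4
  step 6: -4 → -9
  step 7: -9 → -6
  step 8: -6 → -1
The b coordinate changes by +4 each step: at step 8 it is 41.

a=-1, b=41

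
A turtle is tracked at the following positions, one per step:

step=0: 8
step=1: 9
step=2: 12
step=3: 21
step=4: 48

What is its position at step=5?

129

Step-to-step displacements: +1, +3, +9, +27; each is 3× the previous.
step 5: 48 + 81 → 129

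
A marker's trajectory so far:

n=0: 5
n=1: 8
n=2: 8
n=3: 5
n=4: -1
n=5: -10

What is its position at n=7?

-37

Taking differences between consecutive positions: +3, +0, -3, -6, -9. These grow by -3 each step.
step 6: -10 − 12 → -22
step 7: -22 − 15 → -37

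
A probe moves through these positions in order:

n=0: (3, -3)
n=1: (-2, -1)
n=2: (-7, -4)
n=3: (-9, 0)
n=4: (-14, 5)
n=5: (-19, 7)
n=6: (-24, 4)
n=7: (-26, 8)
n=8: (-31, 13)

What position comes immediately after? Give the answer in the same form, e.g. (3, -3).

Differencing gives (-5, +2), (-5, -3), (-2, +4), (-5, +5), (-5, +2), (-5, -3), (-2, +4), (-5, +5). This is the pattern (-5, +2), (-5, -3), (-2, +4), (-5, +5) repeated.
step 9: apply (-5, +2) → (-36, 15)

(-36, 15)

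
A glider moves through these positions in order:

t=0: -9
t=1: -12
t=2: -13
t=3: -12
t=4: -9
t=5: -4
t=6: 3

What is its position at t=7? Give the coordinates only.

12

Taking differences between consecutive positions: -3, -1, +1, +3, +5, +7. These grow by +2 each step.
step 7: 3 + 9 → 12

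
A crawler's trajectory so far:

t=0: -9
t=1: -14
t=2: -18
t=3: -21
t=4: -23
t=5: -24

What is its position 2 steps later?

-23

First differences are -5, -4, -3, -2, -1; their common second difference is +1 (constant acceleration).
step 6: -24 + 0 → -24
step 7: -24 + 1 → -23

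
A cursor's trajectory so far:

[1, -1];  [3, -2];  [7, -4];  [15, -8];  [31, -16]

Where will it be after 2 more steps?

[127, -64]

Step-to-step displacements: [+2, -1], [+4, -2], [+8, -4], [+16, -8]; each is 2× the previous.
step 5: [31, -16] + [+32, -16] → [63, -32]
step 6: [63, -32] + [+64, -32] → [127, -64]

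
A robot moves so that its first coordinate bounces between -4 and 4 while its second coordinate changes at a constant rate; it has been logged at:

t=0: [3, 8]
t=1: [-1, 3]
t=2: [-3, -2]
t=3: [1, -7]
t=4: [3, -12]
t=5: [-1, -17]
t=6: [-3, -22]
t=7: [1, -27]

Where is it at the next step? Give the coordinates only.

[3, -32]

The first coordinate reflects between -4 and 4, moving 4 per step.
  step 8: 1 → 3
The second coordinate changes by -5 each step: at step 8 it is -32.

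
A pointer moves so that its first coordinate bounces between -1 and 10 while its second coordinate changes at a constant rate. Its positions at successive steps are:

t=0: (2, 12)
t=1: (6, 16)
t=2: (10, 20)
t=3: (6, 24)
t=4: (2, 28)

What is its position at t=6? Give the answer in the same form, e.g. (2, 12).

The first coordinate travels 4 per step and bounces off the walls at -1 and 10.
  step 5: 2 → 0
  step 6: 0 → 4
The second coordinate changes by +4 each step: at step 6 it is 36.

(4, 36)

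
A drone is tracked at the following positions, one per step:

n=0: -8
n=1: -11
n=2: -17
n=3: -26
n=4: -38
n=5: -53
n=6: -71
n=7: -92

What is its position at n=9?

Taking differences between consecutive positions: -3, -6, -9, -12, -15, -18, -21. These grow by -3 each step.
step 8: -92 − 24 → -116
step 9: -116 − 27 → -143

-143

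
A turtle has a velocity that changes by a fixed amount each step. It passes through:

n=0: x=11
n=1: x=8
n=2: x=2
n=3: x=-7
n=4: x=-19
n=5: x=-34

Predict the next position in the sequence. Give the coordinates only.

x=-52

Taking differences between consecutive positions: -3, -6, -9, -12, -15. These grow by -3 each step.
step 6: -34 − 18 → x=-52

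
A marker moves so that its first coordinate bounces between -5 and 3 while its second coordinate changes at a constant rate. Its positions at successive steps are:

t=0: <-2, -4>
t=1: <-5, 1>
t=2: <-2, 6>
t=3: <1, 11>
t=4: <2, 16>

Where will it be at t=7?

<-3, 31>

The first coordinate travels 3 per step and bounces off the walls at -5 and 3.
  step 5: 2 → -1
  step 6: -1 → -4
  step 7: -4 → -3
The second coordinate changes by +5 each step: at step 7 it is 31.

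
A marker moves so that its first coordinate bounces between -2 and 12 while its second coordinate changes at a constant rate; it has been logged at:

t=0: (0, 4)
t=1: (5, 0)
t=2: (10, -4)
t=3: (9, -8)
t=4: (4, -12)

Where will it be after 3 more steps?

(7, -24)

The first coordinate reflects between -2 and 12, moving 5 per step.
  step 5: 4 → -1
  step 6: -1 → 2
  step 7: 2 → 7
The second coordinate changes by -4 each step: at step 7 it is -24.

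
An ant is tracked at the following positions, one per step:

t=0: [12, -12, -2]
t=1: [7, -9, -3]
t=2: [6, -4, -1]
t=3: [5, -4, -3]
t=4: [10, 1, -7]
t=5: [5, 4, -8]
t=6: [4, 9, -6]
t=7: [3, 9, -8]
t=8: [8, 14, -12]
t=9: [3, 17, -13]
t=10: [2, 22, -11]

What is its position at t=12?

[6, 27, -17]

Step-to-step displacements: [-5, +3, -1], [-1, +5, +2], [-1, +0, -2], [+5, +5, -4], [-5, +3, -1], [-1, +5, +2], [-1, +0, -2], [+5, +5, -4], [-5, +3, -1], [-1, +5, +2] — a repeating cycle of length 4.
step 11: apply [-1, +0, -2] → [1, 22, -13]
step 12: apply [+5, +5, -4] → [6, 27, -17]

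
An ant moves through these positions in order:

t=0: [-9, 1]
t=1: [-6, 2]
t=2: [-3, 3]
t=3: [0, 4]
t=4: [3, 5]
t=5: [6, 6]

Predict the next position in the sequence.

Constant displacement of [+3, +1] per step.
step 6: [6, 6] + [+3, +1] → [9, 7]

[9, 7]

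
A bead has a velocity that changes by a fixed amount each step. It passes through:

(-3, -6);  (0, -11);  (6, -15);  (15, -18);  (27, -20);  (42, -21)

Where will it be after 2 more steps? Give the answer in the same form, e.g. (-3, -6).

First differences are (+3, -5), (+6, -4), (+9, -3), (+12, -2), (+15, -1); their common second difference is (+3, +1) (constant acceleration).
step 6: (42, -21) + (+18, +0) → (60, -21)
step 7: (60, -21) + (+21, +1) → (81, -20)

(81, -20)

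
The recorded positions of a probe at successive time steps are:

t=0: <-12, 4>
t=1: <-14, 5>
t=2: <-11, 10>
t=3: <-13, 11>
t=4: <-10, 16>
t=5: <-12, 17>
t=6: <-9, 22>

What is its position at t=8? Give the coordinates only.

Differencing gives <-2, +1>, <+3, +5>, <-2, +1>, <+3, +5>, <-2, +1>, <+3, +5>. This is the pattern <-2, +1>, <+3, +5> repeated.
step 7: apply <-2, +1> → <-11, 23>
step 8: apply <+3, +5> → <-8, 28>

<-8, 28>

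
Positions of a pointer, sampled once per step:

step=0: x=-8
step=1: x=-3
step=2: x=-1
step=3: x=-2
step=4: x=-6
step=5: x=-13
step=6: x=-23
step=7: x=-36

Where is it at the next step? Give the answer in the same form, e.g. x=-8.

x=-52

Taking differences between consecutive positions: +5, +2, -1, -4, -7, -10, -13. These grow by -3 each step.
step 8: -36 − 16 → x=-52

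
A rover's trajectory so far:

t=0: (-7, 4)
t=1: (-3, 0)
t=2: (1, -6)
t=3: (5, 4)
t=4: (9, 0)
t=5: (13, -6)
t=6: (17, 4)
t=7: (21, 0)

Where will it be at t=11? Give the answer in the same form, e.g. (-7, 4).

The first coordinate changes by +4 each step, so at step 11 it is -7 + 11·(4) = 37.
The second coordinate repeats the cycle [4, 0, -6] with period 3; step 11 mod 3 = 2, giving -6.

(37, -6)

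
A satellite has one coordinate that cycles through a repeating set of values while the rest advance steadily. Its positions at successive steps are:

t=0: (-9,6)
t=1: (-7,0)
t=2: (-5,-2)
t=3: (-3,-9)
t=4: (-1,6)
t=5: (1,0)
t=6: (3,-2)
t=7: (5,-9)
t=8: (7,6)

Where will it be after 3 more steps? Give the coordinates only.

First: linear, +2 per step → 13 at step 11.
Second: cycles through 6, 0, -2, -9 every 4 steps. Step 11 lands at position 3 of the cycle → -9.

(13,-9)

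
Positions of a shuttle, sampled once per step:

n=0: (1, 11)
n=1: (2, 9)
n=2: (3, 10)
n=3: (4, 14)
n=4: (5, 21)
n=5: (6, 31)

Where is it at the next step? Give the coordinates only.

(7, 44)

First differences are (+1, -2), (+1, +1), (+1, +4), (+1, +7), (+1, +10); their common second difference is (+0, +3) (constant acceleration).
step 6: (6, 31) + (+1, +13) → (7, 44)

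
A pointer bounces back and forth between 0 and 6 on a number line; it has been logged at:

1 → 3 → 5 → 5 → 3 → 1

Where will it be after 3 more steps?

The value reflects between 0 and 6, moving 2 per step.
  step 6: 1 → 1
  step 7: 1 → 3
  step 8: 3 → 5

5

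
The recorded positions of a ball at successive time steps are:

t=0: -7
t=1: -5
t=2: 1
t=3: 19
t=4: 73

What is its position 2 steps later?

Step-to-step displacements: +2, +6, +18, +54; each is 3× the previous.
step 5: 73 + 162 → 235
step 6: 235 + 486 → 721

721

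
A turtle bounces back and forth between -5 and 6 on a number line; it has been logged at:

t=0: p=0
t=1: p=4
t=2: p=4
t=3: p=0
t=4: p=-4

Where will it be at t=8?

p=2

The value travels 4 per step and bounces off the walls at -5 and 6.
  step 5: -4 → -2
  step 6: -2 → 2
  step 7: 2 → 6
  step 8: 6 → 2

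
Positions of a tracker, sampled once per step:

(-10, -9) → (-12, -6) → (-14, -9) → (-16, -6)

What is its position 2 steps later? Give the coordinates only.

First: linear, -2 per step → -20 at step 5.
Second: cycles through -9, -6 every 2 steps. Step 5 lands at position 1 of the cycle → -6.

(-20, -6)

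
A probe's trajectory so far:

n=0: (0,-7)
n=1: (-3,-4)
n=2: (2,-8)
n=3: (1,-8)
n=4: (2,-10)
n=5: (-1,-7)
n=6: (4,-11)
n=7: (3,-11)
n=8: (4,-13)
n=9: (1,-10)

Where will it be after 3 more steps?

Differencing gives (-3,+3), (+5,-4), (-1,+0), (+1,-2), (-3,+3), (+5,-4), (-1,+0), (+1,-2), (-3,+3). This is the pattern (-3,+3), (+5,-4), (-1,+0), (+1,-2) repeated.
step 10: apply (+5,-4) → (6,-14)
step 11: apply (-1,+0) → (5,-14)
step 12: apply (+1,-2) → (6,-16)

(6,-16)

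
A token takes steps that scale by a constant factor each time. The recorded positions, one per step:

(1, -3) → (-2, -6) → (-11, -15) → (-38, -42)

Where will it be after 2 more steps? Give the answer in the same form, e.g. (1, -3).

The jumps are (-3, -3), (-9, -9), (-27, -27) — a geometric progression with ratio 3.
step 4: (-38, -42) + (-81, -81) → (-119, -123)
step 5: (-119, -123) + (-243, -243) → (-362, -366)

(-362, -366)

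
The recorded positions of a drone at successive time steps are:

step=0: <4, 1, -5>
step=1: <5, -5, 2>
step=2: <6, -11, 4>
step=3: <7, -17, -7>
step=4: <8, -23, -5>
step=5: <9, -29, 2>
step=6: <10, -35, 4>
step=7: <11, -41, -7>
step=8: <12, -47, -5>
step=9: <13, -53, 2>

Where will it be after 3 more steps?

First: linear, +1 per step → 16 at step 12.
Second: linear, -6 per step → -71 at step 12.
Third: cycles through -5, 2, 4, -7 every 4 steps. Step 12 lands at position 0 of the cycle → -5.

<16, -71, -5>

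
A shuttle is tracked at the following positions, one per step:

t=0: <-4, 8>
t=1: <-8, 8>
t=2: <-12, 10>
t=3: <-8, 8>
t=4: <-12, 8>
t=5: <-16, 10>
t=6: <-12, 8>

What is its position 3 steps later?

Step-to-step displacements: <-4, +0>, <-4, +2>, <+4, -2>, <-4, +0>, <-4, +2>, <+4, -2> — a repeating cycle of length 3.
step 7: apply <-4, +0> → <-16, 8>
step 8: apply <-4, +2> → <-20, 10>
step 9: apply <+4, -2> → <-16, 8>

<-16, 8>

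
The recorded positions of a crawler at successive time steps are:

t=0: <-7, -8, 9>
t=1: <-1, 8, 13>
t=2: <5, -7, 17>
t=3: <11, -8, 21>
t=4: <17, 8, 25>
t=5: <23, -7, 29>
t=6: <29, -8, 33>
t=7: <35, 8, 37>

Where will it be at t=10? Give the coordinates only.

<53, 8, 49>

First: linear, +6 per step → 53 at step 10.
Second: cycles through -8, 8, -7 every 3 steps. Step 10 lands at position 1 of the cycle → 8.
Third: linear, +4 per step → 49 at step 10.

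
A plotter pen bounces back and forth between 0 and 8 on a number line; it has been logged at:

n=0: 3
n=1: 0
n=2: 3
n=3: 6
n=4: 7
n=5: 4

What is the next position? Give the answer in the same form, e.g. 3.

The value reflects between 0 and 8, moving 3 per step.
  step 6: 4 → 1

1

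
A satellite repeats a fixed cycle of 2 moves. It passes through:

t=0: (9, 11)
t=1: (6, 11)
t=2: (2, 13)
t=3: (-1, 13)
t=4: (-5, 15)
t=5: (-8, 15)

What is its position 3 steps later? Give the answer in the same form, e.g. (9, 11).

Differencing gives (-3, +0), (-4, +2), (-3, +0), (-4, +2), (-3, +0). This is the pattern (-3, +0), (-4, +2) repeated.
step 6: apply (-4, +2) → (-12, 17)
step 7: apply (-3, +0) → (-15, 17)
step 8: apply (-4, +2) → (-19, 19)

(-19, 19)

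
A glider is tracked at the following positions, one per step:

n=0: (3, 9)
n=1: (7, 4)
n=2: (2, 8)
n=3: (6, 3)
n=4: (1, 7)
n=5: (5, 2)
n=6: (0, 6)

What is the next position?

(4, 1)

Step-to-step displacements: (+4, -5), (-5, +4), (+4, -5), (-5, +4), (+4, -5), (-5, +4) — a repeating cycle of length 2.
step 7: apply (+4, -5) → (4, 1)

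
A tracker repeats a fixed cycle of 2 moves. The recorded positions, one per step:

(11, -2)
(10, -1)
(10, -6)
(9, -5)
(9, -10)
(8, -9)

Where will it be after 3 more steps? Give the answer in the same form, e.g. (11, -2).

The moves between consecutive positions are (-1, +1), (+0, -5), (-1, +1), (+0, -5), (-1, +1); they repeat the 2-cycle [(-1, +1), (+0, -5)].
step 6: apply (+0, -5) → (8, -14)
step 7: apply (-1, +1) → (7, -13)
step 8: apply (+0, -5) → (7, -18)

(7, -18)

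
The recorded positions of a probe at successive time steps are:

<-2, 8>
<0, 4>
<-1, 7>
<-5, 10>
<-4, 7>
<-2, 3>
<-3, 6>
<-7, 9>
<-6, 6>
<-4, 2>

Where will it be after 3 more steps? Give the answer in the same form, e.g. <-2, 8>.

<-8, 5>

Differencing gives <+2, -4>, <-1, +3>, <-4, +3>, <+1, -3>, <+2, -4>, <-1, +3>, <-4, +3>, <+1, -3>, <+2, -4>. This is the pattern <+2, -4>, <-1, +3>, <-4, +3>, <+1, -3> repeated.
step 10: apply <-1, +3> → <-5, 5>
step 11: apply <-4, +3> → <-9, 8>
step 12: apply <+1, -3> → <-8, 5>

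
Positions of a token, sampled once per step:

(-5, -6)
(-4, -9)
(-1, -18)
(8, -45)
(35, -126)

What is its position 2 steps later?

(359, -1098)

The jumps are (+1, -3), (+3, -9), (+9, -27), (+27, -81) — a geometric progression with ratio 3.
step 5: (35, -126) + (+81, -243) → (116, -369)
step 6: (116, -369) + (+243, -729) → (359, -1098)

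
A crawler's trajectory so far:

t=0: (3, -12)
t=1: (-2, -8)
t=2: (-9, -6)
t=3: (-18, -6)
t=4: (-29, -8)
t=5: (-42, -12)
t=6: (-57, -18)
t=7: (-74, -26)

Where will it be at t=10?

(-137, -62)

Taking differences between consecutive positions: (-5, +4), (-7, +2), (-9, +0), (-11, -2), (-13, -4), (-15, -6), (-17, -8). These grow by (-2, -2) each step.
step 8: (-74, -26) + (-19, -10) → (-93, -36)
step 9: (-93, -36) + (-21, -12) → (-114, -48)
step 10: (-114, -48) + (-23, -14) → (-137, -62)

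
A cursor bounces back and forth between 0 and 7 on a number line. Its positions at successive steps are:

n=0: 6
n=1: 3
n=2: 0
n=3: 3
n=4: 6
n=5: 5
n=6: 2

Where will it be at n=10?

The value travels 3 per step and bounces off the walls at 0 and 7.
  step 7: 2 → 1
  step 8: 1 → 4
  step 9: 4 → 7
  step 10: 7 → 4

4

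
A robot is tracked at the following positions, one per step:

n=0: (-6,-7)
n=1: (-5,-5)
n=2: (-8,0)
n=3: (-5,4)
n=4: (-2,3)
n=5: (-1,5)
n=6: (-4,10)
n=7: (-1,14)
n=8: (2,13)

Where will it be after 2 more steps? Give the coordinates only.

Differencing gives (+1,+2), (-3,+5), (+3,+4), (+3,-1), (+1,+2), (-3,+5), (+3,+4), (+3,-1). This is the pattern (+1,+2), (-3,+5), (+3,+4), (+3,-1) repeated.
step 9: apply (+1,+2) → (3,15)
step 10: apply (-3,+5) → (0,20)

(0,20)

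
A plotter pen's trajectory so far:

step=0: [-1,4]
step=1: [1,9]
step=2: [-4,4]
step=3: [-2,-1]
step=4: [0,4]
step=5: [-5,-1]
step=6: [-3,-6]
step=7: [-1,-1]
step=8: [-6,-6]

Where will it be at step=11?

Step-to-step displacements: [+2,+5], [-5,-5], [+2,-5], [+2,+5], [-5,-5], [+2,-5], [+2,+5], [-5,-5] — a repeating cycle of length 3.
step 9: apply [+2,-5] → [-4,-11]
step 10: apply [+2,+5] → [-2,-6]
step 11: apply [-5,-5] → [-7,-11]

[-7,-11]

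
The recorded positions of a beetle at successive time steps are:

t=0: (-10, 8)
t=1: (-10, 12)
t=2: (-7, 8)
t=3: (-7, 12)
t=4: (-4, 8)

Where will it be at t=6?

(-1, 8)

The moves between consecutive positions are (+0, +4), (+3, -4), (+0, +4), (+3, -4); they repeat the 2-cycle [(+0, +4), (+3, -4)].
step 5: apply (+0, +4) → (-4, 12)
step 6: apply (+3, -4) → (-1, 8)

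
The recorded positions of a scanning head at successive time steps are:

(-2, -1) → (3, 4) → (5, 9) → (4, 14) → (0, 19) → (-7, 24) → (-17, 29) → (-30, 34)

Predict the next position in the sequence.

(-46, 39)

Taking differences between consecutive positions: (+5, +5), (+2, +5), (-1, +5), (-4, +5), (-7, +5), (-10, +5), (-13, +5). These grow by (-3, +0) each step.
step 8: (-30, 34) + (-16, +5) → (-46, 39)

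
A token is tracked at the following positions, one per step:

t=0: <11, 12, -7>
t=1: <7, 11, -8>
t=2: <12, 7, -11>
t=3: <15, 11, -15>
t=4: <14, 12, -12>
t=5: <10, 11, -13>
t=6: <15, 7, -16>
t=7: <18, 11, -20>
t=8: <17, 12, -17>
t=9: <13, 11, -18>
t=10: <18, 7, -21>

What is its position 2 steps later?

<20, 12, -22>

Step-to-step displacements: <-4, -1, -1>, <+5, -4, -3>, <+3, +4, -4>, <-1, +1, +3>, <-4, -1, -1>, <+5, -4, -3>, <+3, +4, -4>, <-1, +1, +3>, <-4, -1, -1>, <+5, -4, -3> — a repeating cycle of length 4.
step 11: apply <+3, +4, -4> → <21, 11, -25>
step 12: apply <-1, +1, +3> → <20, 12, -22>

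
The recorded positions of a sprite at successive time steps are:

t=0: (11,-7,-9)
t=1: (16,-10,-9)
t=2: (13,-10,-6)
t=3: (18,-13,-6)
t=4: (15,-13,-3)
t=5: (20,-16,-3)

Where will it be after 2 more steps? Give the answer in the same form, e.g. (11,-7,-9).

Step-to-step displacements: (+5,-3,+0), (-3,+0,+3), (+5,-3,+0), (-3,+0,+3), (+5,-3,+0) — a repeating cycle of length 2.
step 6: apply (-3,+0,+3) → (17,-16,0)
step 7: apply (+5,-3,+0) → (22,-19,0)

(22,-19,0)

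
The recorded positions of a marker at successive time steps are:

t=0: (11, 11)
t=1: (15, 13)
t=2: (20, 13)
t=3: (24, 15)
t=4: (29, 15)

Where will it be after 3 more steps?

(42, 19)

Differencing gives (+4, +2), (+5, +0), (+4, +2), (+5, +0). This is the pattern (+4, +2), (+5, +0) repeated.
step 5: apply (+4, +2) → (33, 17)
step 6: apply (+5, +0) → (38, 17)
step 7: apply (+4, +2) → (42, 19)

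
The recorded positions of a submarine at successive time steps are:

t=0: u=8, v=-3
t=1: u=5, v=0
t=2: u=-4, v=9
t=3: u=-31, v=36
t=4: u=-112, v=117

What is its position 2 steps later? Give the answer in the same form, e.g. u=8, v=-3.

u=-1084, v=1089

Step-to-step displacements: (-3,+3), (-9,+9), (-27,+27), (-81,+81); each is 3× the previous.
step 5: u=-112, v=117 + (-243,+243) → u=-355, v=360
step 6: u=-355, v=360 + (-729,+729) → u=-1084, v=1089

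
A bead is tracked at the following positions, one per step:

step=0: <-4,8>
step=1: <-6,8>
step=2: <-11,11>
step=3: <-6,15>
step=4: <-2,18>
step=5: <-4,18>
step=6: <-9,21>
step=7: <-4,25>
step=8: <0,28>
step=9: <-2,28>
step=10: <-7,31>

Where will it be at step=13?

<0,38>

The moves between consecutive positions are <-2,+0>, <-5,+3>, <+5,+4>, <+4,+3>, <-2,+0>, <-5,+3>, <+5,+4>, <+4,+3>, <-2,+0>, <-5,+3>; they repeat the 4-cycle [<-2,+0>, <-5,+3>, <+5,+4>, <+4,+3>].
step 11: apply <+5,+4> → <-2,35>
step 12: apply <+4,+3> → <2,38>
step 13: apply <-2,+0> → <0,38>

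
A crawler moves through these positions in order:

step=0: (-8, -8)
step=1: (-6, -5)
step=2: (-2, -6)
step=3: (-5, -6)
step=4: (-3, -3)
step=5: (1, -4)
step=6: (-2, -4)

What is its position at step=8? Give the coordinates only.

(4, -2)

The moves between consecutive positions are (+2, +3), (+4, -1), (-3, +0), (+2, +3), (+4, -1), (-3, +0); they repeat the 3-cycle [(+2, +3), (+4, -1), (-3, +0)].
step 7: apply (+2, +3) → (0, -1)
step 8: apply (+4, -1) → (4, -2)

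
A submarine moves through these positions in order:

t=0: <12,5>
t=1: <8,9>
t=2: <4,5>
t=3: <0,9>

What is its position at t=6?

<-12,5>

First: linear, -4 per step → -12 at step 6.
Second: cycles through 5, 9 every 2 steps. Step 6 lands at position 0 of the cycle → 5.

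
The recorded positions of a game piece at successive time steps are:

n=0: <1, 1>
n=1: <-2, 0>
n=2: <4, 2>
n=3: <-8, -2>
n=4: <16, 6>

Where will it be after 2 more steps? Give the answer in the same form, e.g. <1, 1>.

Step-to-step displacements: <-3, -1>, <+6, +2>, <-12, -4>, <+24, +8>; each is -2× the previous.
step 5: <16, 6> + <-48, -16> → <-32, -10>
step 6: <-32, -10> + <+96, +32> → <64, 22>

<64, 22>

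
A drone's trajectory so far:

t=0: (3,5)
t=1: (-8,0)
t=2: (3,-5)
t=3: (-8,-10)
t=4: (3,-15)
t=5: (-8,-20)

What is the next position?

First: cycles through 3, -8 every 2 steps. Step 6 lands at position 0 of the cycle → 3.
Second: linear, -5 per step → -25 at step 6.

(3,-25)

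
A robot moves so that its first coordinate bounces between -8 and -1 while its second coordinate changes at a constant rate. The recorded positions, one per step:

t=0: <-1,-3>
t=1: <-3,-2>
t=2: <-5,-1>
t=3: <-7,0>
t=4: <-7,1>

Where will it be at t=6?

<-3,3>

The first coordinate reflects between -8 and -1, moving 2 per step.
  step 5: -7 → -5
  step 6: -5 → -3
The second coordinate changes by +1 each step: at step 6 it is 3.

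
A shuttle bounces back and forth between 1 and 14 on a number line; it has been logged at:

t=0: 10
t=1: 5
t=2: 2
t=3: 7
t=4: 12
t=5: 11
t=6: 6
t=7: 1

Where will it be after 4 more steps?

The value travels 5 per step and bounces off the walls at 1 and 14.
  step 8: 1 → 6
  step 9: 6 → 11
  step 10: 11 → 12
  step 11: 12 → 7

7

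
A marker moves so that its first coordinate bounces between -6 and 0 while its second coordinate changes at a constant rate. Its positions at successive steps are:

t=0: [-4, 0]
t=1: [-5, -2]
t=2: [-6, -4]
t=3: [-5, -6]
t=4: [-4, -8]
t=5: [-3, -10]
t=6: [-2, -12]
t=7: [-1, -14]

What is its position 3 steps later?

[-2, -20]

The first coordinate travels 1 per step and bounces off the walls at -6 and 0.
  step 8: -1 → 0
  step 9: 0 → -1
  step 10: -1 → -2
The second coordinate changes by -2 each step: at step 10 it is -20.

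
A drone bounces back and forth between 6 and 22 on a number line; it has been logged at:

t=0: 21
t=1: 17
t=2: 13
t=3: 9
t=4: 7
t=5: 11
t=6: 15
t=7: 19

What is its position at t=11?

The value travels 4 per step and bounces off the walls at 6 and 22.
  step 8: 19 → 21
  step 9: 21 → 17
  step 10: 17 → 13
  step 11: 13 → 9

9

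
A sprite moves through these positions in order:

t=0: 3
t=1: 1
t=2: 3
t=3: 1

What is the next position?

Consecutive displacements -2, +2, -2 scale by a factor of -1 each step.
step 4: 1 + 2 → 3

3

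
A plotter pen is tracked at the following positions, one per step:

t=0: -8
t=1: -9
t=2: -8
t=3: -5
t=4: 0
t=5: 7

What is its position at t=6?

Taking differences between consecutive positions: -1, +1, +3, +5, +7. These grow by +2 each step.
step 6: 7 + 9 → 16

16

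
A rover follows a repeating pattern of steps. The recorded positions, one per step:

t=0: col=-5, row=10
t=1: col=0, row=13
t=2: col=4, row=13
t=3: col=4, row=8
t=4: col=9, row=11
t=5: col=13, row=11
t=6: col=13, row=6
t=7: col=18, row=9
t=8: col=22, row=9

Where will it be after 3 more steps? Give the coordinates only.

col=31, row=7

Step-to-step displacements: (+5, +3), (+4, +0), (+0, -5), (+5, +3), (+4, +0), (+0, -5), (+5, +3), (+4, +0) — a repeating cycle of length 3.
step 9: apply (+0, -5) → col=22, row=4
step 10: apply (+5, +3) → col=27, row=7
step 11: apply (+4, +0) → col=31, row=7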